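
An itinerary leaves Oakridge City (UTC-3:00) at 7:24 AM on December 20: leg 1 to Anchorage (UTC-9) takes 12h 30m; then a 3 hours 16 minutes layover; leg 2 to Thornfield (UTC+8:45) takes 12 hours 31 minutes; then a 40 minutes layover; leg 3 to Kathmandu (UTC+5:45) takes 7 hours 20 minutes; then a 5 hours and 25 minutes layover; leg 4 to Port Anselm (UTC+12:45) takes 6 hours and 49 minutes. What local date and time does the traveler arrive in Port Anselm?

Convert departure to UTC: 7:24 AM + 3:00 = 10:24 AM UTC on Dec 20.
Add 12 hours and 30 minutes leg 1 → 10:54 PM UTC.
Add 3 hours and 16 minutes layover in Anchorage → 2:10 AM UTC (Dec 21).
Add 12 hours 31 minutes leg 2 → 2:41 PM UTC.
Add 40 minutes layover in Thornfield → 3:21 PM UTC.
Add 7 hours 20 minutes leg 3 → 10:41 PM UTC.
Add 5 hours and 25 minutes layover in Kathmandu → 4:06 AM UTC (Dec 22).
Add 6 hours and 49 minutes leg 4 → 10:55 AM UTC.
Port Anselm is UTC+12:45, so local arrival = 10:55 AM + 12:45 = 11:40 PM on Dec 22.

11:40 PM on December 22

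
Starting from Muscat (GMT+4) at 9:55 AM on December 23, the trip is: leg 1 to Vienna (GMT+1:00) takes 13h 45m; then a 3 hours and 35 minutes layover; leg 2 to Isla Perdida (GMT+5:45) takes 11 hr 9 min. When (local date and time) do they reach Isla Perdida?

Convert departure to UTC: 9:55 AM − 4:00 = 5:55 AM UTC on Dec 23.
Add 13 hours 45 minutes leg 1 → 7:40 PM UTC.
Add 3 hours 35 minutes layover in Vienna → 11:15 PM UTC.
Add 11 hours and 9 minutes leg 2 → 10:24 AM UTC (Dec 24).
Isla Perdida is UTC+5:45, so local arrival = 10:24 AM + 5:45 = 4:09 PM on Dec 24.

4:09 PM on December 24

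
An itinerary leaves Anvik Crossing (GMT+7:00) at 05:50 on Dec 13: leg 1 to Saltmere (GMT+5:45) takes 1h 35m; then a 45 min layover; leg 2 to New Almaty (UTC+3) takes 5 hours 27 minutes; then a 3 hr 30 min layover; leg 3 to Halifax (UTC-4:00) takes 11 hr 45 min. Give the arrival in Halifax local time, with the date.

17:52 on Dec 13

Convert departure to UTC: 05:50 − 7:00 = 22:50 UTC on Dec 12.
Add 1 hour and 35 minutes leg 1 → 00:25 UTC (Dec 13).
Add 45 minutes layover in Saltmere → 01:10 UTC.
Add 5 hours and 27 minutes leg 2 → 06:37 UTC.
Add 3 hours and 30 minutes layover in New Almaty → 10:07 UTC.
Add 11 hours and 45 minutes leg 3 → 21:52 UTC.
Halifax is UTC−4:00, so local arrival = 21:52 − 4:00 = 17:52 on Dec 13.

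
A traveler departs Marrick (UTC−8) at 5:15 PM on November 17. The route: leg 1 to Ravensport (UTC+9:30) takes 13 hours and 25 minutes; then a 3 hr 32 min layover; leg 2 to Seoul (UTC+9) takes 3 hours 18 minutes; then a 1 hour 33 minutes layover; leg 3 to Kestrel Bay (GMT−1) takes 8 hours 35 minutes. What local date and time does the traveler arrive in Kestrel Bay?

6:38 AM on Nov 19

Convert departure to UTC: 5:15 PM + 8:00 = 1:15 AM UTC on Nov 18.
Add 13 hours and 25 minutes leg 1 → 2:40 PM UTC.
Add 3 hours and 32 minutes layover in Ravensport → 6:12 PM UTC.
Add 3 hours 18 minutes leg 2 → 9:30 PM UTC.
Add 1 hour and 33 minutes layover in Seoul → 11:03 PM UTC.
Add 8 hours 35 minutes leg 3 → 7:38 AM UTC (Nov 19).
Kestrel Bay is UTC−1:00, so local arrival = 7:38 AM − 1:00 = 6:38 AM on Nov 19.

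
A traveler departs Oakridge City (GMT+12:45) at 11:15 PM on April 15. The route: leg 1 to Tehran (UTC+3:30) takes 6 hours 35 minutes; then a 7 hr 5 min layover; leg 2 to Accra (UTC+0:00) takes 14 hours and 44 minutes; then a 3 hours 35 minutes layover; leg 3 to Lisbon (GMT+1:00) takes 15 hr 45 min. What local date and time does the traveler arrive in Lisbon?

11:14 AM on Apr 17

Convert departure to UTC: 11:15 PM − 12:45 = 10:30 AM UTC on Apr 15.
Add 6 hours and 35 minutes leg 1 → 5:05 PM UTC.
Add 7 hours and 5 minutes layover in Tehran → 12:10 AM UTC (Apr 16).
Add 14 hours and 44 minutes leg 2 → 2:54 PM UTC.
Add 3 hours 35 minutes layover in Accra → 6:29 PM UTC.
Add 15 hours and 45 minutes leg 3 → 10:14 AM UTC (Apr 17).
Lisbon is UTC+1:00, so local arrival = 10:14 AM + 1:00 = 11:14 AM on Apr 17.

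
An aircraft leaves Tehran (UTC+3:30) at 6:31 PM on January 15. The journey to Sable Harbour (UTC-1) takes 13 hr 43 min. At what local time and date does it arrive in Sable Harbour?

3:44 AM on January 16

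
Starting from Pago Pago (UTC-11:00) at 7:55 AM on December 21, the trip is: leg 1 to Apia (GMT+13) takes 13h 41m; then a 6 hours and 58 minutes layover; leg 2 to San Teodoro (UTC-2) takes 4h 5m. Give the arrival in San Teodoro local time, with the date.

Convert departure to UTC: 7:55 AM + 11:00 = 6:55 PM UTC on Dec 21.
Add 13 hours 41 minutes leg 1 → 8:36 AM UTC (Dec 22).
Add 6 hours 58 minutes layover in Apia → 3:34 PM UTC.
Add 4 hours 5 minutes leg 2 → 7:39 PM UTC.
San Teodoro is UTC−2:00, so local arrival = 7:39 PM − 2:00 = 5:39 PM on Dec 22.

5:39 PM on December 22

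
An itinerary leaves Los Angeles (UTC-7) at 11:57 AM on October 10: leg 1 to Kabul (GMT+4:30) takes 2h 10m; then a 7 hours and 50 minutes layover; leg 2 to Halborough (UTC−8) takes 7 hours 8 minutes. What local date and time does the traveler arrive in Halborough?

4:05 AM on October 11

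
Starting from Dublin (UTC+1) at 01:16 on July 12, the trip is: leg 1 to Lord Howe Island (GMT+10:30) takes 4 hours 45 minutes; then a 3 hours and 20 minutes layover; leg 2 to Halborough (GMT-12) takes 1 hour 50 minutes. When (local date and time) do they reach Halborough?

22:11 on July 11

Convert departure to UTC: 01:16 − 1:00 = 00:16 UTC on Jul 12.
Add 4 hours and 45 minutes leg 1 → 05:01 UTC.
Add 3 hours 20 minutes layover in Lord Howe Island → 08:21 UTC.
Add 1 hour and 50 minutes leg 2 → 10:11 UTC.
Halborough is UTC−12:00, so local arrival = 10:11 − 12:00 = 22:11 on Jul 11.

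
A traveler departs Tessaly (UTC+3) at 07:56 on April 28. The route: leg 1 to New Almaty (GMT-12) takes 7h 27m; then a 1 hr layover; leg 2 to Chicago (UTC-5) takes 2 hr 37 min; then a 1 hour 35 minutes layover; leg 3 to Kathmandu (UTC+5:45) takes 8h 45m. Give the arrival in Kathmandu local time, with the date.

08:05 on Apr 29

Convert departure to UTC: 07:56 − 3:00 = 04:56 UTC on Apr 28.
Add 7 hours and 27 minutes leg 1 → 12:23 UTC.
Add 1 hour layover in New Almaty → 13:23 UTC.
Add 2 hours and 37 minutes leg 2 → 16:00 UTC.
Add 1 hour and 35 minutes layover in Chicago → 17:35 UTC.
Add 8 hours and 45 minutes leg 3 → 02:20 UTC (Apr 29).
Kathmandu is UTC+5:45, so local arrival = 02:20 + 5:45 = 08:05 on Apr 29.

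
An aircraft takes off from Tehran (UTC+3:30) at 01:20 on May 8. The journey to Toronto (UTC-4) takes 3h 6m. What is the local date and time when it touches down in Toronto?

20:56 on May 7

Convert departure to UTC: 01:20 − 3:30 = 21:50 UTC on May 7.
Add 3 hours 6 minutes travel time → 00:56 UTC (May 8).
Toronto is UTC−4:00, so local arrival = 00:56 − 4:00 = 20:56 on May 7.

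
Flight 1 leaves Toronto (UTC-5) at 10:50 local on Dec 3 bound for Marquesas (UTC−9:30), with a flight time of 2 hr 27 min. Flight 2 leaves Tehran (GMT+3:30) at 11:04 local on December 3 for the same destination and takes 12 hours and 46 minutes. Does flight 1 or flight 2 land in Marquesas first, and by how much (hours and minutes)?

the first, by 2 hours 3 minutes

Flight 1 in UTC: 10:50 + 5:00 = 15:50 on Dec 3.
+2 hours and 27 minutes → arrive 18:17 UTC on Dec 3.
Flight 2 in UTC: 11:04 − 3:30 = 07:34 on Dec 3.
+12 hours 46 minutes → arrive 20:20 UTC on Dec 3.
Flight 1 lands earlier by 2 hours 3 minutes.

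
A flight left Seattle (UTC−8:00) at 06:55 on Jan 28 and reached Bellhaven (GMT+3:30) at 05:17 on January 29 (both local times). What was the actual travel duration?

Bellhaven is 11:30 ahead of Seattle.
Clock-face elapsed time (ignoring zones) is 22 hours 22 minutes.
Actual elapsed = 22 hours 22 minutes − 11:30 = 10 hours 52 minutes.

10 hours 52 minutes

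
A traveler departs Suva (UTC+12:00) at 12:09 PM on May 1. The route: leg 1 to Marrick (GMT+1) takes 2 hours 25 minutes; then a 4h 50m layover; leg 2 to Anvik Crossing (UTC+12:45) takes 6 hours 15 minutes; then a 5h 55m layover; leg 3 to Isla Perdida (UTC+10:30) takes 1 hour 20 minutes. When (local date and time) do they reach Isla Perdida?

Convert departure to UTC: 12:09 PM − 12:00 = 12:09 AM UTC on May 1.
Add 2 hours and 25 minutes leg 1 → 2:34 AM UTC.
Add 4 hours 50 minutes layover in Marrick → 7:24 AM UTC.
Add 6 hours and 15 minutes leg 2 → 1:39 PM UTC.
Add 5 hours and 55 minutes layover in Anvik Crossing → 7:34 PM UTC.
Add 1 hour 20 minutes leg 3 → 8:54 PM UTC.
Isla Perdida is UTC+10:30, so local arrival = 8:54 PM + 10:30 = 7:24 AM on May 2.

7:24 AM on May 2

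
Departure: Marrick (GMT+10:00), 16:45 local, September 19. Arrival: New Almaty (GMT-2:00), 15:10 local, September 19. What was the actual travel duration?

Departure in UTC: 16:45 − 10:00 = 06:45 on Sep 19.
Arrival in UTC: 15:10 + 2:00 = 17:10 on Sep 19.
Elapsed = 17:10 − 06:45 = 10 hours 25 minutes.

10 hours 25 minutes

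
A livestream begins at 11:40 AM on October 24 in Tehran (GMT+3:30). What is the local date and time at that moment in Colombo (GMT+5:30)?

Colombo is 2:00 ahead of Tehran.
Shift by the zone difference: 11:40 AM + 2:00 = 1:40 PM on Oct 24 in Colombo.

1:40 PM on October 24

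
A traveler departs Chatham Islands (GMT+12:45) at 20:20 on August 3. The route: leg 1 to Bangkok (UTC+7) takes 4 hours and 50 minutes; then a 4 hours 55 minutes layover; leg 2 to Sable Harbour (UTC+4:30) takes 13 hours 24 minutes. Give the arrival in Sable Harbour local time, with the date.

Convert departure to UTC: 20:20 − 12:45 = 07:35 UTC on Aug 3.
Add 4 hours and 50 minutes leg 1 → 12:25 UTC.
Add 4 hours 55 minutes layover in Bangkok → 17:20 UTC.
Add 13 hours 24 minutes leg 2 → 06:44 UTC (Aug 4).
Sable Harbour is UTC+4:30, so local arrival = 06:44 + 4:30 = 11:14 on Aug 4.

11:14 on Aug 4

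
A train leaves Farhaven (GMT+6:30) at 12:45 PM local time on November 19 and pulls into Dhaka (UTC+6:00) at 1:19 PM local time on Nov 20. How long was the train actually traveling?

Dhaka is 0:30 behind Farhaven.
Clock-face elapsed time (ignoring zones) is 24 hours 34 minutes.
Actual elapsed = 24 hours 34 minutes + 0:30 = 25 hours 4 minutes.

25 hours 4 minutes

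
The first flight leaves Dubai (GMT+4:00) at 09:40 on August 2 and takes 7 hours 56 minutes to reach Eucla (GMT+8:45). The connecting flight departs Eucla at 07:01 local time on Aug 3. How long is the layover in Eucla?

8 hours 40 minutes

Convert departure to UTC: 09:40 − 4:00 = 05:40 UTC on Aug 2.
Add 7 hours and 56 minutes flight time → 13:36 UTC.
Eucla is UTC+8:45, so local arrival = 13:36 + 8:45 = 22:21 on Aug 2.
Layover = 07:01 − 22:21 (+1 day) = 8 hours 40 minutes.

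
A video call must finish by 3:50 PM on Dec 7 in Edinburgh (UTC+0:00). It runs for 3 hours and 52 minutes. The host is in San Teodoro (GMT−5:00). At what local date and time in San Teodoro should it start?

Target end time is already UTC: 3:50 PM on Dec 7.
Subtract 3 hours 52 minutes → start 11:58 AM UTC on Dec 7.
San Teodoro is UTC−5:00: 11:58 AM − 5:00 = 6:58 AM on Dec 7.

6:58 AM on Dec 7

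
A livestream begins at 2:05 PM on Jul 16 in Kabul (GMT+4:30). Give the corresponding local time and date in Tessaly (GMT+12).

9:35 PM on Jul 16

In UTC: 2:05 PM − 4:30 = 9:35 AM on Jul 16.
Tessaly is UTC+12:00: 9:35 AM + 12:00 = 9:35 PM on Jul 16.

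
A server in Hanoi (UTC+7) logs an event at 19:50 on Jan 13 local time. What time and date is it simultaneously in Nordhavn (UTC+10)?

22:50 on January 13

In UTC: 19:50 − 7:00 = 12:50 on Jan 13.
Nordhavn is UTC+10:00: 12:50 + 10:00 = 22:50 on Jan 13.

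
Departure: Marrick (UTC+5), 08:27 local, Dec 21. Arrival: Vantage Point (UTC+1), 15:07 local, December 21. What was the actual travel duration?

10 hours 40 minutes

Vantage Point is 4:00 behind Marrick.
Clock-face elapsed time (ignoring zones) is 6 hours 40 minutes.
Actual elapsed = 6 hours 40 minutes + 4:00 = 10 hours 40 minutes.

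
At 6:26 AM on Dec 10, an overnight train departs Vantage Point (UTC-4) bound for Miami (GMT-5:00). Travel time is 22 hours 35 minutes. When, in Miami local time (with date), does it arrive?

Miami is 1:00 behind Vantage Point.
After 22 hours and 35 minutes it is 5:01 AM (Dec 11) in Vantage Point.
Shift by the zone difference: 5:01 AM − 1:00 = 4:01 AM on Dec 11 in Miami.

4:01 AM on December 11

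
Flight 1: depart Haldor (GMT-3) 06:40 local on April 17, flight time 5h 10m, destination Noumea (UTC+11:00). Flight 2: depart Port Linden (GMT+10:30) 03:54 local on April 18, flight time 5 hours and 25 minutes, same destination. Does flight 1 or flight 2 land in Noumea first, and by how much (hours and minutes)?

Flight 1 in UTC: 06:40 + 3:00 = 09:40 on Apr 17.
+5 hours 10 minutes → arrive 14:50 UTC on Apr 17.
Flight 2 in UTC: 03:54 − 10:30 = 17:24 on Apr 17.
+5 hours and 25 minutes → arrive 22:49 UTC on Apr 17.
Flight 1 lands earlier by 7 hours 59 minutes.

the first, by 7 hours 59 minutes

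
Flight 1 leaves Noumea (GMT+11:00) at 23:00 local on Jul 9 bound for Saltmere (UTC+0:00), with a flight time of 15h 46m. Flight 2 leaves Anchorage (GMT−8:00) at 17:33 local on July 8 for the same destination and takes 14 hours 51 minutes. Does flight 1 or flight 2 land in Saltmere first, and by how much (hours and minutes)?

the second, by 11 hours 22 minutes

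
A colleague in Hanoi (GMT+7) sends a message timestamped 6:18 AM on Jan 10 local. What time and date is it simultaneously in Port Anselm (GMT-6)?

5:18 PM on Jan 9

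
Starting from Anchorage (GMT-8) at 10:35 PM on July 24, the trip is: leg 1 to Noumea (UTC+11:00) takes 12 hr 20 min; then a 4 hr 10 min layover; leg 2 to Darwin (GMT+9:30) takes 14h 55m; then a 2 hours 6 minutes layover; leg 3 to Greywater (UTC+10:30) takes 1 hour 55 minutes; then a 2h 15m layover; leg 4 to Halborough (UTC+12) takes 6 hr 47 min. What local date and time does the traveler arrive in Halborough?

3:03 PM on July 27

Convert departure to UTC: 10:35 PM + 8:00 = 6:35 AM UTC on Jul 25.
Add 12 hours and 20 minutes leg 1 → 6:55 PM UTC.
Add 4 hours and 10 minutes layover in Noumea → 11:05 PM UTC.
Add 14 hours 55 minutes leg 2 → 2:00 PM UTC (Jul 26).
Add 2 hours and 6 minutes layover in Darwin → 4:06 PM UTC.
Add 1 hour 55 minutes leg 3 → 6:01 PM UTC.
Add 2 hours and 15 minutes layover in Greywater → 8:16 PM UTC.
Add 6 hours and 47 minutes leg 4 → 3:03 AM UTC (Jul 27).
Halborough is UTC+12:00, so local arrival = 3:03 AM + 12:00 = 3:03 PM on Jul 27.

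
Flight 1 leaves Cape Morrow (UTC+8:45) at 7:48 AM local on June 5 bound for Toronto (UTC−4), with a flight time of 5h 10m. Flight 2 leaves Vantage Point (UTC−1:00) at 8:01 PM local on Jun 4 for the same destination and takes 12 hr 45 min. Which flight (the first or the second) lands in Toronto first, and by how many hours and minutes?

Flight 1 in UTC: 7:48 AM − 8:45 = 11:03 PM on Jun 4.
+5 hours and 10 minutes → arrive 4:13 AM UTC on Jun 5.
Flight 2 in UTC: 8:01 PM + 1:00 = 9:01 PM on Jun 4.
+12 hours and 45 minutes → arrive 9:46 AM UTC on Jun 5.
Flight 1 lands earlier by 5 hours 33 minutes.

the first, by 5 hours 33 minutes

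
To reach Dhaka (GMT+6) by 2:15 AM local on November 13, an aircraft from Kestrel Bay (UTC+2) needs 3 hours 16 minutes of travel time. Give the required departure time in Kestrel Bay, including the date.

Target arrival in UTC: 2:15 AM − 6:00 = 8:15 PM on Nov 12.
Subtract 3 hours and 16 minutes → departure 4:59 PM UTC on Nov 12.
Kestrel Bay is UTC+2:00: 4:59 PM + 2:00 = 6:59 PM on Nov 12.

6:59 PM on Nov 12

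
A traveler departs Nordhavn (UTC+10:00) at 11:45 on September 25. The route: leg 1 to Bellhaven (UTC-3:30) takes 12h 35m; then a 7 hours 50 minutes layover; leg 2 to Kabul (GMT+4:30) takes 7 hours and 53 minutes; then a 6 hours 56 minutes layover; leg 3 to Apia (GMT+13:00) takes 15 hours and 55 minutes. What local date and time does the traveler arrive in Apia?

Convert departure to UTC: 11:45 − 10:00 = 01:45 UTC on Sep 25.
Add 12 hours and 35 minutes leg 1 → 14:20 UTC.
Add 7 hours 50 minutes layover in Bellhaven → 22:10 UTC.
Add 7 hours and 53 minutes leg 2 → 06:03 UTC (Sep 26).
Add 6 hours 56 minutes layover in Kabul → 12:59 UTC.
Add 15 hours 55 minutes leg 3 → 04:54 UTC (Sep 27).
Apia is UTC+13:00, so local arrival = 04:54 + 13:00 = 17:54 on Sep 27.

17:54 on Sep 27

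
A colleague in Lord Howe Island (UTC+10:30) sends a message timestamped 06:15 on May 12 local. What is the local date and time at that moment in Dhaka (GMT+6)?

In UTC: 06:15 − 10:30 = 19:45 on May 11.
Dhaka is UTC+6:00: 19:45 + 6:00 = 01:45 on May 12.

01:45 on May 12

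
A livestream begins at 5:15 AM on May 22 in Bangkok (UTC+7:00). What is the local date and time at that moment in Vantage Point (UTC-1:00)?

9:15 PM on May 21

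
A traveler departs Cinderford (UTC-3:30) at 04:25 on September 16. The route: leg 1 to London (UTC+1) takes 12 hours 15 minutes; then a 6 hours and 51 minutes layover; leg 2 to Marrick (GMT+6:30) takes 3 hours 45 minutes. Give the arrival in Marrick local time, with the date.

Convert departure to UTC: 04:25 + 3:30 = 07:55 UTC on Sep 16.
Add 12 hours and 15 minutes leg 1 → 20:10 UTC.
Add 6 hours 51 minutes layover in London → 03:01 UTC (Sep 17).
Add 3 hours 45 minutes leg 2 → 06:46 UTC.
Marrick is UTC+6:30, so local arrival = 06:46 + 6:30 = 13:16 on Sep 17.

13:16 on September 17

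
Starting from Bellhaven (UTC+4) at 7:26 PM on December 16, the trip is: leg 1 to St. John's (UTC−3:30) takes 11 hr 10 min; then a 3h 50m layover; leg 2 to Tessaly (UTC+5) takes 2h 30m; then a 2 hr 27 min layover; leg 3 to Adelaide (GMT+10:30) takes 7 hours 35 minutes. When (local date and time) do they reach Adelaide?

Convert departure to UTC: 7:26 PM − 4:00 = 3:26 PM UTC on Dec 16.
Add 11 hours 10 minutes leg 1 → 2:36 AM UTC (Dec 17).
Add 3 hours and 50 minutes layover in St. John's → 6:26 AM UTC.
Add 2 hours 30 minutes leg 2 → 8:56 AM UTC.
Add 2 hours and 27 minutes layover in Tessaly → 11:23 AM UTC.
Add 7 hours and 35 minutes leg 3 → 6:58 PM UTC.
Adelaide is UTC+10:30, so local arrival = 6:58 PM + 10:30 = 5:28 AM on Dec 18.

5:28 AM on Dec 18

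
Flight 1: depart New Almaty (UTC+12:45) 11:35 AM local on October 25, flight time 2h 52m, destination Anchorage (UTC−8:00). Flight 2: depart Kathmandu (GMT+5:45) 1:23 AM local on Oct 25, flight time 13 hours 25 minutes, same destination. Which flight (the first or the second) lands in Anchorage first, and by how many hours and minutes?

the first, by 7 hours 21 minutes

Flight 1 in UTC: 11:35 AM − 12:45 = 10:50 PM on Oct 24.
+2 hours 52 minutes → arrive 1:42 AM UTC on Oct 25.
Flight 2 in UTC: 1:23 AM − 5:45 = 7:38 PM on Oct 24.
+13 hours 25 minutes → arrive 9:03 AM UTC on Oct 25.
Flight 1 lands earlier by 7 hours 21 minutes.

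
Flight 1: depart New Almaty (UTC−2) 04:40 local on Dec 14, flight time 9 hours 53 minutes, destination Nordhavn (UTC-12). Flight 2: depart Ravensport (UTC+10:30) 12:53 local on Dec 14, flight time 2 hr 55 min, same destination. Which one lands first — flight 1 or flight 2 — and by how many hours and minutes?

the second, by 11 hours 15 minutes

Flight 1 in UTC: 04:40 + 2:00 = 06:40 on Dec 14.
+9 hours 53 minutes → arrive 16:33 UTC on Dec 14.
Flight 2 in UTC: 12:53 − 10:30 = 02:23 on Dec 14.
+2 hours and 55 minutes → arrive 05:18 UTC on Dec 14.
Flight 2 lands earlier by 11 hours 15 minutes.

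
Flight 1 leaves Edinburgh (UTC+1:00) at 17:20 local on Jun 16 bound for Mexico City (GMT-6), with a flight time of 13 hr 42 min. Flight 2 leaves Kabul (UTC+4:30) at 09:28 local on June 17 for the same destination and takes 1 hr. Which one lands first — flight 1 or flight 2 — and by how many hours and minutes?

Flight 1 in UTC: 17:20 − 1:00 = 16:20 on Jun 16.
+13 hours 42 minutes → arrive 06:02 UTC on Jun 17.
Flight 2 in UTC: 09:28 − 4:30 = 04:58 on Jun 17.
+1 hour → arrive 05:58 UTC on Jun 17.
Flight 2 lands earlier by 4 minutes.

the second, by 4 minutes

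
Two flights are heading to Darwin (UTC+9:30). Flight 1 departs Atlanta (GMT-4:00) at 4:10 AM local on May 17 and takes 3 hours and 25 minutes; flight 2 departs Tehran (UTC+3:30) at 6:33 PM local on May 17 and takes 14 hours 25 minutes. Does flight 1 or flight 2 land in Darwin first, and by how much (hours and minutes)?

Flight 1 in UTC: 4:10 AM + 4:00 = 8:10 AM on May 17.
+3 hours and 25 minutes → arrive 11:35 AM UTC on May 17.
Flight 2 in UTC: 6:33 PM − 3:30 = 3:03 PM on May 17.
+14 hours 25 minutes → arrive 5:28 AM UTC on May 18.
Flight 1 lands earlier by 17 hours 53 minutes.

the first, by 17 hours 53 minutes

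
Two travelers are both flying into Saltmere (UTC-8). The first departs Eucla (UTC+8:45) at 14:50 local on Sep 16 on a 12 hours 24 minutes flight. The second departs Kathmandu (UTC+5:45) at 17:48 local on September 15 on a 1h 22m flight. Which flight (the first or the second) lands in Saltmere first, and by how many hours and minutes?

Flight 1 in UTC: 14:50 − 8:45 = 06:05 on Sep 16.
+12 hours 24 minutes → arrive 18:29 UTC on Sep 16.
Flight 2 in UTC: 17:48 − 5:45 = 12:03 on Sep 15.
+1 hour 22 minutes → arrive 13:25 UTC on Sep 15.
Flight 2 lands earlier by 29 hours 4 minutes.

the second, by 29 hours 4 minutes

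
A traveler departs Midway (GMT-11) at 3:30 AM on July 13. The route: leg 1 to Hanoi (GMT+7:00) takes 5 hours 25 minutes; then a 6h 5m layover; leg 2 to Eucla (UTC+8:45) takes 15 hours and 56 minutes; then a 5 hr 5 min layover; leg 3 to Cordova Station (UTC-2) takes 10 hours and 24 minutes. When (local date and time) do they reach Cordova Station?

Convert departure to UTC: 3:30 AM + 11:00 = 2:30 PM UTC on Jul 13.
Add 5 hours 25 minutes leg 1 → 7:55 PM UTC.
Add 6 hours and 5 minutes layover in Hanoi → 2:00 AM UTC (Jul 14).
Add 15 hours 56 minutes leg 2 → 5:56 PM UTC.
Add 5 hours and 5 minutes layover in Eucla → 11:01 PM UTC.
Add 10 hours and 24 minutes leg 3 → 9:25 AM UTC (Jul 15).
Cordova Station is UTC−2:00, so local arrival = 9:25 AM − 2:00 = 7:25 AM on Jul 15.

7:25 AM on July 15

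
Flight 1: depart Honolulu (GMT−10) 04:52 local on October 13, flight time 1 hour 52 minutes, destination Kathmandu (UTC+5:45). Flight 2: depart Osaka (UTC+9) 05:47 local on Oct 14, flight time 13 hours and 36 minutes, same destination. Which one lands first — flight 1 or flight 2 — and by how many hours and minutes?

Flight 1 in UTC: 04:52 + 10:00 = 14:52 on Oct 13.
+1 hour 52 minutes → arrive 16:44 UTC on Oct 13.
Flight 2 in UTC: 05:47 − 9:00 = 20:47 on Oct 13.
+13 hours 36 minutes → arrive 10:23 UTC on Oct 14.
Flight 1 lands earlier by 17 hours 39 minutes.

the first, by 17 hours 39 minutes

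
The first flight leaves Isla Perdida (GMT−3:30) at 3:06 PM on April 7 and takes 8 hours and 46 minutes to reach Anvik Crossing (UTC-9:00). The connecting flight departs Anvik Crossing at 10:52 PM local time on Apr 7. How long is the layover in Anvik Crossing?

4 hours 30 minutes

Convert departure to UTC: 3:06 PM + 3:30 = 6:36 PM UTC on Apr 7.
Add 8 hours and 46 minutes flight time → 3:22 AM UTC (Apr 8).
Anvik Crossing is UTC−9:00, so local arrival = 3:22 AM − 9:00 = 6:22 PM on Apr 7.
Layover = 10:52 PM − 6:22 PM = 4 hours 30 minutes.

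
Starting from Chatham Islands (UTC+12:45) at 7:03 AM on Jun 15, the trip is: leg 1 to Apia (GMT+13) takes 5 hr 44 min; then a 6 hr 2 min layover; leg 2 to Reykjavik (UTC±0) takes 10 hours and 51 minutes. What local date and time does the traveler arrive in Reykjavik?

4:55 PM on June 15

Convert departure to UTC: 7:03 AM − 12:45 = 6:18 PM UTC on Jun 14.
Add 5 hours and 44 minutes leg 1 → 12:02 AM UTC (Jun 15).
Add 6 hours 2 minutes layover in Apia → 6:04 AM UTC.
Add 10 hours and 51 minutes leg 2 → 4:55 PM UTC.
Reykjavik is UTC+0, so local arrival is the same: 4:55 PM on Jun 15.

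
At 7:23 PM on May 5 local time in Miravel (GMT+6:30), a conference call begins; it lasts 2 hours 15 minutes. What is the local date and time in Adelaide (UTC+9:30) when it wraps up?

12:38 AM on May 6

Convert start to UTC: 7:23 PM − 6:30 = 12:53 PM UTC on May 5.
Add 2 hours 15 minutes duration → 3:08 PM UTC.
Adelaide is UTC+9:30, so local end time = 3:08 PM + 9:30 = 12:38 AM on May 6.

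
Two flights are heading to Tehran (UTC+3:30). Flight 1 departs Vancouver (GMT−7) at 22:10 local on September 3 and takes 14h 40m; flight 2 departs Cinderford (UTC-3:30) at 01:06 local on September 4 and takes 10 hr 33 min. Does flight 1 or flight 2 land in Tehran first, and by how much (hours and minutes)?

the second, by 4 hours 41 minutes

Flight 1 in UTC: 22:10 + 7:00 = 05:10 on Sep 4.
+14 hours and 40 minutes → arrive 19:50 UTC on Sep 4.
Flight 2 in UTC: 01:06 + 3:30 = 04:36 on Sep 4.
+10 hours 33 minutes → arrive 15:09 UTC on Sep 4.
Flight 2 lands earlier by 4 hours 41 minutes.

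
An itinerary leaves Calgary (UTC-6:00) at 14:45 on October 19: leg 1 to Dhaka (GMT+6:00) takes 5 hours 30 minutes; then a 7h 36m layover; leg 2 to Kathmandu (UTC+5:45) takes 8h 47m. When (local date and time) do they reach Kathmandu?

Convert departure to UTC: 14:45 + 6:00 = 20:45 UTC on Oct 19.
Add 5 hours 30 minutes leg 1 → 02:15 UTC (Oct 20).
Add 7 hours 36 minutes layover in Dhaka → 09:51 UTC.
Add 8 hours and 47 minutes leg 2 → 18:38 UTC.
Kathmandu is UTC+5:45, so local arrival = 18:38 + 5:45 = 00:23 on Oct 21.

00:23 on October 21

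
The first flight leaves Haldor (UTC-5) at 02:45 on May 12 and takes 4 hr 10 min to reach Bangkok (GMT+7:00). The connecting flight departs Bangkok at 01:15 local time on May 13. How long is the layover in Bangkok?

Convert departure to UTC: 02:45 + 5:00 = 07:45 UTC on May 12.
Add 4 hours and 10 minutes flight time → 11:55 UTC.
Bangkok is UTC+7:00, so local arrival = 11:55 + 7:00 = 18:55 on May 12.
Layover = 01:15 − 18:55 (+1 day) = 6 hours 20 minutes.

6 hours 20 minutes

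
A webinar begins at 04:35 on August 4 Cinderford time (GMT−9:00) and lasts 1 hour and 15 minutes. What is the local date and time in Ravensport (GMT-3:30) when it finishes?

11:20 on Aug 4

Convert start to UTC: 04:35 + 9:00 = 13:35 UTC on Aug 4.
Add 1 hour 15 minutes duration → 14:50 UTC.
Ravensport is UTC−3:30, so local end time = 14:50 − 3:30 = 11:20 on Aug 4.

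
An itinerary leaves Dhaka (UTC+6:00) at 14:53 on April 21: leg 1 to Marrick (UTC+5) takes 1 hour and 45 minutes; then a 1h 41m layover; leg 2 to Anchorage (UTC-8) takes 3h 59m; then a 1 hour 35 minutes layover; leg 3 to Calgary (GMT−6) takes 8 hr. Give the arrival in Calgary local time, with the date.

19:53 on April 21

Convert departure to UTC: 14:53 − 6:00 = 08:53 UTC on Apr 21.
Add 1 hour and 45 minutes leg 1 → 10:38 UTC.
Add 1 hour 41 minutes layover in Marrick → 12:19 UTC.
Add 3 hours and 59 minutes leg 2 → 16:18 UTC.
Add 1 hour 35 minutes layover in Anchorage → 17:53 UTC.
Add 8 hours leg 3 → 01:53 UTC (Apr 22).
Calgary is UTC−6:00, so local arrival = 01:53 − 6:00 = 19:53 on Apr 21.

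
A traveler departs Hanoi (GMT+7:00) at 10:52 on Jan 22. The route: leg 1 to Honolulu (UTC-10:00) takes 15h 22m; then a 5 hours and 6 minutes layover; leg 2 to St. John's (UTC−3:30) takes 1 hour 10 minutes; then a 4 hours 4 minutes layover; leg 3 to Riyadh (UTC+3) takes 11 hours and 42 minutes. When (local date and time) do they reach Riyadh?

20:16 on January 23

Convert departure to UTC: 10:52 − 7:00 = 03:52 UTC on Jan 22.
Add 15 hours and 22 minutes leg 1 → 19:14 UTC.
Add 5 hours and 6 minutes layover in Honolulu → 00:20 UTC (Jan 23).
Add 1 hour 10 minutes leg 2 → 01:30 UTC.
Add 4 hours 4 minutes layover in St. John's → 05:34 UTC.
Add 11 hours and 42 minutes leg 3 → 17:16 UTC.
Riyadh is UTC+3:00, so local arrival = 17:16 + 3:00 = 20:16 on Jan 23.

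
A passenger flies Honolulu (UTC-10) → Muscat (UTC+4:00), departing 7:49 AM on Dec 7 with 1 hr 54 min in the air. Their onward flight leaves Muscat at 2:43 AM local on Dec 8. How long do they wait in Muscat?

3 hours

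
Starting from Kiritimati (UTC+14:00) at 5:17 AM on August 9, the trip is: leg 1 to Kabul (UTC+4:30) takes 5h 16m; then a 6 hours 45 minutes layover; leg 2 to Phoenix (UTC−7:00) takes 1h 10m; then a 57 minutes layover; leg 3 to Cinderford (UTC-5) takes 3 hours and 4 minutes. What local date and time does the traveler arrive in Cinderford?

Convert departure to UTC: 5:17 AM − 14:00 = 3:17 PM UTC on Aug 8.
Add 5 hours 16 minutes leg 1 → 8:33 PM UTC.
Add 6 hours 45 minutes layover in Kabul → 3:18 AM UTC (Aug 9).
Add 1 hour and 10 minutes leg 2 → 4:28 AM UTC.
Add 57 minutes layover in Phoenix → 5:25 AM UTC.
Add 3 hours and 4 minutes leg 3 → 8:29 AM UTC.
Cinderford is UTC−5:00, so local arrival = 8:29 AM − 5:00 = 3:29 AM on Aug 9.

3:29 AM on Aug 9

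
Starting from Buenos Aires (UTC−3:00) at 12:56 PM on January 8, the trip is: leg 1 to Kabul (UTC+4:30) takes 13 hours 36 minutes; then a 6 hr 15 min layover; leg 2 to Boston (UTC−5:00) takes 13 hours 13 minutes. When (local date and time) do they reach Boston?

8:00 PM on January 9

Convert departure to UTC: 12:56 PM + 3:00 = 3:56 PM UTC on Jan 8.
Add 13 hours and 36 minutes leg 1 → 5:32 AM UTC (Jan 9).
Add 6 hours 15 minutes layover in Kabul → 11:47 AM UTC.
Add 13 hours and 13 minutes leg 2 → 1:00 AM UTC (Jan 10).
Boston is UTC−5:00, so local arrival = 1:00 AM − 5:00 = 8:00 PM on Jan 9.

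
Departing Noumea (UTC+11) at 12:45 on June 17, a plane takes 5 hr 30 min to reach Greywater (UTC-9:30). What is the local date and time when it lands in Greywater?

21:45 on June 16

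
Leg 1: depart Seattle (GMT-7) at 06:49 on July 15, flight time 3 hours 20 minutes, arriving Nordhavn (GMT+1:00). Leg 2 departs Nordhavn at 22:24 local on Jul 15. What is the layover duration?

Convert departure to UTC: 06:49 + 7:00 = 13:49 UTC on Jul 15.
Add 3 hours and 20 minutes flight time → 17:09 UTC.
Nordhavn is UTC+1:00, so local arrival = 17:09 + 1:00 = 18:09 on Jul 15.
Layover = 22:24 − 18:09 = 4 hours 15 minutes.

4 hours 15 minutes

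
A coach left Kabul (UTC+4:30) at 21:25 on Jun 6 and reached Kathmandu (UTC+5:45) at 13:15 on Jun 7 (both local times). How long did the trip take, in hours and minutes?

Departure in UTC: 21:25 − 4:30 = 16:55 on Jun 6.
Arrival in UTC: 13:15 − 5:45 = 07:30 on Jun 7.
Elapsed = 07:30 − 16:55 (+1 day) = 14 hours 35 minutes.

14 hours 35 minutes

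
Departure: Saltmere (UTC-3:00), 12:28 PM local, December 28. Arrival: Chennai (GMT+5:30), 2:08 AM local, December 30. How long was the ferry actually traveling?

29 hours 10 minutes

Departure in UTC: 12:28 PM + 3:00 = 3:28 PM on Dec 28.
Arrival in UTC: 2:08 AM − 5:30 = 8:38 PM on Dec 29.
Elapsed = 8:38 PM − 3:28 PM (+1 day) = 29 hours 10 minutes.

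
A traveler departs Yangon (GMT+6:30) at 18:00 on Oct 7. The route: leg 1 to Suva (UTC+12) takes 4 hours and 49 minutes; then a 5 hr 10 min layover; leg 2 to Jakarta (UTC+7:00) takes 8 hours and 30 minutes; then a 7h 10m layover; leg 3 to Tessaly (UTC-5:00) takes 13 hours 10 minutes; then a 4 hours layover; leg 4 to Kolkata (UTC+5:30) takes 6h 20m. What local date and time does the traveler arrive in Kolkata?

Convert departure to UTC: 18:00 − 6:30 = 11:30 UTC on Oct 7.
Add 4 hours and 49 minutes leg 1 → 16:19 UTC.
Add 5 hours and 10 minutes layover in Suva → 21:29 UTC.
Add 8 hours and 30 minutes leg 2 → 05:59 UTC (Oct 8).
Add 7 hours 10 minutes layover in Jakarta → 13:09 UTC.
Add 13 hours and 10 minutes leg 3 → 02:19 UTC (Oct 9).
Add 4 hours layover in Tessaly → 06:19 UTC.
Add 6 hours and 20 minutes leg 4 → 12:39 UTC.
Kolkata is UTC+5:30, so local arrival = 12:39 + 5:30 = 18:09 on Oct 9.

18:09 on October 9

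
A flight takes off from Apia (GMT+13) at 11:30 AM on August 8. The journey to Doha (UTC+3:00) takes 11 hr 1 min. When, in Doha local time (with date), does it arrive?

12:31 PM on Aug 8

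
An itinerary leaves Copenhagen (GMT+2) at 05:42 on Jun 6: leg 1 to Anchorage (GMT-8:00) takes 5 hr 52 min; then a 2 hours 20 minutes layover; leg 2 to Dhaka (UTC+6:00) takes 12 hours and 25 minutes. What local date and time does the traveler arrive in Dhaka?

06:19 on June 7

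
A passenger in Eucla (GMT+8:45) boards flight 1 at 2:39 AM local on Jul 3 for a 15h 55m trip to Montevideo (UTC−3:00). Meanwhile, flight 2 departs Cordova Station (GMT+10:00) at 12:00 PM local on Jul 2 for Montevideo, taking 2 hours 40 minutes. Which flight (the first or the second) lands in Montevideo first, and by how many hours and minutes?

the second, by 29 hours 9 minutes

Flight 1 in UTC: 2:39 AM − 8:45 = 5:54 PM on Jul 2.
+15 hours and 55 minutes → arrive 9:49 AM UTC on Jul 3.
Flight 2 in UTC: 12:00 PM − 10:00 = 2:00 AM on Jul 2.
+2 hours and 40 minutes → arrive 4:40 AM UTC on Jul 2.
Flight 2 lands earlier by 29 hours 9 minutes.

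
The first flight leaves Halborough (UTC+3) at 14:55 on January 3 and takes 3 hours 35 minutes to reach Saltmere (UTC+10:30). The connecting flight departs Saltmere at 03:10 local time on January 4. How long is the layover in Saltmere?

Convert departure to UTC: 14:55 − 3:00 = 11:55 UTC on Jan 3.
Add 3 hours 35 minutes flight time → 15:30 UTC.
Saltmere is UTC+10:30, so local arrival = 15:30 + 10:30 = 02:00 on Jan 4.
Layover = 03:10 − 02:00 = 1 hour 10 minutes.

1 hour 10 minutes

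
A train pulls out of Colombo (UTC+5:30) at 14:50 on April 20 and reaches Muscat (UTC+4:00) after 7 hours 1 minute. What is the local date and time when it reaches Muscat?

Convert departure to UTC: 14:50 − 5:30 = 09:20 UTC on Apr 20.
Add 7 hours and 1 minute travel time → 16:21 UTC.
Muscat is UTC+4:00, so local arrival = 16:21 + 4:00 = 20:21 on Apr 20.

20:21 on April 20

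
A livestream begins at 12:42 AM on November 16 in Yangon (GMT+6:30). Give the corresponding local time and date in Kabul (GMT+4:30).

In UTC: 12:42 AM − 6:30 = 6:12 PM on Nov 15.
Kabul is UTC+4:30: 6:12 PM + 4:30 = 10:42 PM on Nov 15.

10:42 PM on November 15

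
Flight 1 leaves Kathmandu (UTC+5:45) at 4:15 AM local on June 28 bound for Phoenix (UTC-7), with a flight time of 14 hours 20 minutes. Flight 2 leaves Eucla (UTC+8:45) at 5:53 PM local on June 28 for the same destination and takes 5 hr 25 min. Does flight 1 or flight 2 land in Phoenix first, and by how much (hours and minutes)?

the first, by 1 hour 43 minutes

Flight 1 in UTC: 4:15 AM − 5:45 = 10:30 PM on Jun 27.
+14 hours 20 minutes → arrive 12:50 PM UTC on Jun 28.
Flight 2 in UTC: 5:53 PM − 8:45 = 9:08 AM on Jun 28.
+5 hours 25 minutes → arrive 2:33 PM UTC on Jun 28.
Flight 1 lands earlier by 1 hour 43 minutes.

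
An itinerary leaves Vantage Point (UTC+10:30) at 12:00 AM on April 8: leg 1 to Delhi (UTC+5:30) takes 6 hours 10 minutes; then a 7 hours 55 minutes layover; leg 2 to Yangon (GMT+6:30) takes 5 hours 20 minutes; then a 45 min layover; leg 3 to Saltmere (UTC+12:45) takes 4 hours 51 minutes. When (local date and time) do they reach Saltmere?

3:16 AM on Apr 9

Convert departure to UTC: 12:00 AM − 10:30 = 1:30 PM UTC on Apr 7.
Add 6 hours and 10 minutes leg 1 → 7:40 PM UTC.
Add 7 hours 55 minutes layover in Delhi → 3:35 AM UTC (Apr 8).
Add 5 hours 20 minutes leg 2 → 8:55 AM UTC.
Add 45 minutes layover in Yangon → 9:40 AM UTC.
Add 4 hours and 51 minutes leg 3 → 2:31 PM UTC.
Saltmere is UTC+12:45, so local arrival = 2:31 PM + 12:45 = 3:16 AM on Apr 9.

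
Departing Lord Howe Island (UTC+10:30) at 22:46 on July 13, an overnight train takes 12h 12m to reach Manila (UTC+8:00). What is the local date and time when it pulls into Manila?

08:28 on Jul 14

Convert departure to UTC: 22:46 − 10:30 = 12:16 UTC on Jul 13.
Add 12 hours 12 minutes travel time → 00:28 UTC (Jul 14).
Manila is UTC+8:00, so local arrival = 00:28 + 8:00 = 08:28 on Jul 14.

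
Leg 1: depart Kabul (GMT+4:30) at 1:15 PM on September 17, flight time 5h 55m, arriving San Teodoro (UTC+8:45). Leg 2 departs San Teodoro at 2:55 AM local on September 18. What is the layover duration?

Convert departure to UTC: 1:15 PM − 4:30 = 8:45 AM UTC on Sep 17.
Add 5 hours 55 minutes flight time → 2:40 PM UTC.
San Teodoro is UTC+8:45, so local arrival = 2:40 PM + 8:45 = 11:25 PM on Sep 17.
Layover = 2:55 AM − 11:25 PM (+1 day) = 3 hours 30 minutes.

3 hours 30 minutes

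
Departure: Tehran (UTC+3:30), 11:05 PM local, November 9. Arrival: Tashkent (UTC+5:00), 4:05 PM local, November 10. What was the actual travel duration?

15 hours 30 minutes

Departure in UTC: 11:05 PM − 3:30 = 7:35 PM on Nov 9.
Arrival in UTC: 4:05 PM − 5:00 = 11:05 AM on Nov 10.
Elapsed = 11:05 AM − 7:35 PM (+1 day) = 15 hours 30 minutes.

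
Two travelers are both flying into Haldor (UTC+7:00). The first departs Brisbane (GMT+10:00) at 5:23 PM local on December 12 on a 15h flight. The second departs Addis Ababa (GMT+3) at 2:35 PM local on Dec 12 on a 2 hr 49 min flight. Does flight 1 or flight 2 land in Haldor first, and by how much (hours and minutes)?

Flight 1 in UTC: 5:23 PM − 10:00 = 7:23 AM on Dec 12.
+15 hours → arrive 10:23 PM UTC on Dec 12.
Flight 2 in UTC: 2:35 PM − 3:00 = 11:35 AM on Dec 12.
+2 hours and 49 minutes → arrive 2:24 PM UTC on Dec 12.
Flight 2 lands earlier by 7 hours 59 minutes.

the second, by 7 hours 59 minutes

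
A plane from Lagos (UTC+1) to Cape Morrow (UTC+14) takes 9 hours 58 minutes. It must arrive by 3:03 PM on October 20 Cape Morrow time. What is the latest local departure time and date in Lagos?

Target arrival in UTC: 3:03 PM − 14:00 = 1:03 AM on Oct 20.
Subtract 9 hours 58 minutes → departure 3:05 PM UTC on Oct 19.
Lagos is UTC+1:00: 3:05 PM + 1:00 = 4:05 PM on Oct 19.

4:05 PM on October 19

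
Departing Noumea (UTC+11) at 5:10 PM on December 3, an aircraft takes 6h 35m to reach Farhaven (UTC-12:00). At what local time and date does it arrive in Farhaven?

12:45 AM on December 3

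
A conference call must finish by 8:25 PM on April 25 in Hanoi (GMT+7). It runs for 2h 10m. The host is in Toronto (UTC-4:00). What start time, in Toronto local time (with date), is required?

Target end time in UTC: 8:25 PM − 7:00 = 1:25 PM on Apr 25.
Subtract 2 hours 10 minutes → start 11:15 AM UTC on Apr 25.
Toronto is UTC−4:00: 11:15 AM − 4:00 = 7:15 AM on Apr 25.

7:15 AM on April 25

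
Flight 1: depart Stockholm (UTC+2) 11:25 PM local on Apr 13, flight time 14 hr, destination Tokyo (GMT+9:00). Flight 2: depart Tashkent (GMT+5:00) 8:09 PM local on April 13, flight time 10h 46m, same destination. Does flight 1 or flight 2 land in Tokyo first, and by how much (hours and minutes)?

the second, by 9 hours 30 minutes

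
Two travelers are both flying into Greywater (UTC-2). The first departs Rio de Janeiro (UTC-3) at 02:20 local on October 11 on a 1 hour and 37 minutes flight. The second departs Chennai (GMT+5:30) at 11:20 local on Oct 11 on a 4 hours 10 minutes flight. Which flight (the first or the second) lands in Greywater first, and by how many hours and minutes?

Flight 1 in UTC: 02:20 + 3:00 = 05:20 on Oct 11.
+1 hour 37 minutes → arrive 06:57 UTC on Oct 11.
Flight 2 in UTC: 11:20 − 5:30 = 05:50 on Oct 11.
+4 hours and 10 minutes → arrive 10:00 UTC on Oct 11.
Flight 1 lands earlier by 3 hours 3 minutes.

the first, by 3 hours 3 minutes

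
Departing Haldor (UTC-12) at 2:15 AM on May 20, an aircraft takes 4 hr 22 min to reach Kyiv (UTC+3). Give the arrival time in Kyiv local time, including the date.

9:37 PM on May 20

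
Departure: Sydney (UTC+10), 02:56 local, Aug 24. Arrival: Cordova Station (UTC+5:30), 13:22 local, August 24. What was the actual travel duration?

Departure in UTC: 02:56 − 10:00 = 16:56 on Aug 23.
Arrival in UTC: 13:22 − 5:30 = 07:52 on Aug 24.
Elapsed = 07:52 − 16:56 (+1 day) = 14 hours 56 minutes.

14 hours 56 minutes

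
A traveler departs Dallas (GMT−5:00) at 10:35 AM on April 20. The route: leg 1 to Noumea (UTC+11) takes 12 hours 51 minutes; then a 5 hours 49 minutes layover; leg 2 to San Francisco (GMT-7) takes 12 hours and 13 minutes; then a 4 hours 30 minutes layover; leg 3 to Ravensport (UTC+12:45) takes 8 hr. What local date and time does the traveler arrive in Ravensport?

11:43 PM on April 22

Convert departure to UTC: 10:35 AM + 5:00 = 3:35 PM UTC on Apr 20.
Add 12 hours and 51 minutes leg 1 → 4:26 AM UTC (Apr 21).
Add 5 hours and 49 minutes layover in Noumea → 10:15 AM UTC.
Add 12 hours 13 minutes leg 2 → 10:28 PM UTC.
Add 4 hours 30 minutes layover in San Francisco → 2:58 AM UTC (Apr 22).
Add 8 hours leg 3 → 10:58 AM UTC.
Ravensport is UTC+12:45, so local arrival = 10:58 AM + 12:45 = 11:43 PM on Apr 22.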